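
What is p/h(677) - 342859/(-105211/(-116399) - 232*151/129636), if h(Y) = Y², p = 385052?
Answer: -592798501623106934137/1095571701227953 ≈ -5.4109e+5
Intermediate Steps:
p/h(677) - 342859/(-105211/(-116399) - 232*151/129636) = 385052/(677²) - 342859/(-105211/(-116399) - 232*151/129636) = 385052/458329 - 342859/(-105211*(-1/116399) - 35032*1/129636) = 385052*(1/458329) - 342859/(105211/116399 - 8758/32409) = 385052/458329 - 342859/2390360857/3772375191 = 385052/458329 - 342859*3772375191/2390360857 = 385052/458329 - 1293392785611069/2390360857 = -592798501623106934137/1095571701227953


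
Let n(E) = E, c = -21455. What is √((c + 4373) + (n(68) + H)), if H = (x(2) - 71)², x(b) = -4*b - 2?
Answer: I*√10453 ≈ 102.24*I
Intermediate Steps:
x(b) = -2 - 4*b
H = 6561 (H = ((-2 - 4*2) - 71)² = ((-2 - 8) - 71)² = (-10 - 71)² = (-81)² = 6561)
√((c + 4373) + (n(68) + H)) = √((-21455 + 4373) + (68 + 6561)) = √(-17082 + 6629) = √(-10453) = I*√10453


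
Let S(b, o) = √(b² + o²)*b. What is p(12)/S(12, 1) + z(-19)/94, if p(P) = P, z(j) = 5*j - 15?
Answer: -55/47 + √145/145 ≈ -1.0872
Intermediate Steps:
z(j) = -15 + 5*j
S(b, o) = b*√(b² + o²)
p(12)/S(12, 1) + z(-19)/94 = 12/((12*√(12² + 1²))) + (-15 + 5*(-19))/94 = 12/((12*√(144 + 1))) + (-15 - 95)*(1/94) = 12/((12*√145)) - 110*1/94 = 12*(√145/1740) - 55/47 = √145/145 - 55/47 = -55/47 + √145/145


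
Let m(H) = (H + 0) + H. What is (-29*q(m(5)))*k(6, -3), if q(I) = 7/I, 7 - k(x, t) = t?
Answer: -203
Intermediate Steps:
k(x, t) = 7 - t
m(H) = 2*H (m(H) = H + H = 2*H)
(-29*q(m(5)))*k(6, -3) = (-203/(2*5))*(7 - 1*(-3)) = (-203/10)*(7 + 3) = -203/10*10 = -203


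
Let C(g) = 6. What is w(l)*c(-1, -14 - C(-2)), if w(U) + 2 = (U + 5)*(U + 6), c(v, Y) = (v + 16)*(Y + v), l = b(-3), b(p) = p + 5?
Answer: -17010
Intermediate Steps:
b(p) = 5 + p
l = 2 (l = 5 - 3 = 2)
c(v, Y) = (16 + v)*(Y + v)
w(U) = -2 + (5 + U)*(6 + U) (w(U) = -2 + (U + 5)*(U + 6) = -2 + (5 + U)*(6 + U))
w(l)*c(-1, -14 - C(-2)) = (28 + 2² + 11*2)*((-1)² + 16*(-14 - 1*6) + 16*(-1) + (-14 - 1*6)*(-1)) = (28 + 4 + 22)*(1 + 16*(-14 - 6) - 16 + (-14 - 6)*(-1)) = 54*(1 + 16*(-20) - 16 - 20*(-1)) = 54*(1 - 320 - 16 + 20) = 54*(-315) = -17010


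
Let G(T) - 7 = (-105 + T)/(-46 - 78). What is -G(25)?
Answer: -237/31 ≈ -7.6452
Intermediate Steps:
G(T) = 973/124 - T/124 (G(T) = 7 + (-105 + T)/(-46 - 78) = 7 + (-105 + T)/(-124) = 7 + (-105 + T)*(-1/124) = 7 + (105/124 - T/124) = 973/124 - T/124)
-G(25) = -(973/124 - 1/124*25) = -(973/124 - 25/124) = -1*237/31 = -237/31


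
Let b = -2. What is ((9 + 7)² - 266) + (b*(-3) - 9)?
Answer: -13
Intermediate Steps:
((9 + 7)² - 266) + (b*(-3) - 9) = ((9 + 7)² - 266) + (-2*(-3) - 9) = (16² - 266) + (6 - 9) = (256 - 266) - 3 = -10 - 3 = -13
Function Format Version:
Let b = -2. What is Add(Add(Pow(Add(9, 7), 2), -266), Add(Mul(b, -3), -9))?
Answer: -13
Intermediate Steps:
Add(Add(Pow(Add(9, 7), 2), -266), Add(Mul(b, -3), -9)) = Add(Add(Pow(Add(9, 7), 2), -266), Add(Mul(-2, -3), -9)) = Add(Add(Pow(16, 2), -266), Add(6, -9)) = Add(Add(256, -266), -3) = Add(-10, -3) = -13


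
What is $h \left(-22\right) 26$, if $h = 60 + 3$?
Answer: $-36036$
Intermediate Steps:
$h = 63$
$h \left(-22\right) 26 = 63 \left(-22\right) 26 = \left(-1386\right) 26 = -36036$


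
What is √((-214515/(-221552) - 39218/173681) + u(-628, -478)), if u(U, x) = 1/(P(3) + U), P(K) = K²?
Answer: √509772914241128232853/26232083516 ≈ 0.86071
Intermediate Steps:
u(U, x) = 1/(9 + U) (u(U, x) = 1/(3² + U) = 1/(9 + U))
√((-214515/(-221552) - 39218/173681) + u(-628, -478)) = √((-214515/(-221552) - 39218/173681) + 1/(9 - 628)) = √((-214515*(-1/221552) - 39218*1/173681) + 1/(-619)) = √((945/976 - 39218/173681) - 1/619) = √(125851777/169512656 - 1/619) = √(77732737307/104928334064) = √509772914241128232853/26232083516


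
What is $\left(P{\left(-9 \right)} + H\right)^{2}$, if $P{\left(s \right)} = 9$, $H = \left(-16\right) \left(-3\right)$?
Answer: $3249$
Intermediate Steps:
$H = 48$
$\left(P{\left(-9 \right)} + H\right)^{2} = \left(9 + 48\right)^{2} = 57^{2} = 3249$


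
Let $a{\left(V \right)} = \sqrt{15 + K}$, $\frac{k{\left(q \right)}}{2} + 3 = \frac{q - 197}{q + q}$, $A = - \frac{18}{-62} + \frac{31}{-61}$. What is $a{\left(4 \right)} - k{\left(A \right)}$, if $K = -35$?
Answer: $- \frac{370467}{412} + 2 i \sqrt{5} \approx -899.19 + 4.4721 i$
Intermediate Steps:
$A = - \frac{412}{1891}$ ($A = \left(-18\right) \left(- \frac{1}{62}\right) + 31 \left(- \frac{1}{61}\right) = \frac{9}{31} - \frac{31}{61} = - \frac{412}{1891} \approx -0.21787$)
$k{\left(q \right)} = -6 + \frac{-197 + q}{q}$ ($k{\left(q \right)} = -6 + 2 \frac{q - 197}{q + q} = -6 + 2 \frac{-197 + q}{2 q} = -6 + \frac{-197 + q}{q}$)
$a{\left(V \right)} = 2 i \sqrt{5}$ ($a{\left(V \right)} = \sqrt{15 - 35} = \sqrt{-20} = 2 i \sqrt{5}$)
$a{\left(4 \right)} - k{\left(A \right)} = 2 i \sqrt{5} - \left(-5 - \frac{197}{- \frac{412}{1891}}\right) = 2 i \sqrt{5} - \left(-5 - - \frac{372527}{412}\right) = 2 i \sqrt{5} - \left(-5 + \frac{372527}{412}\right) = 2 i \sqrt{5} - \frac{370467}{412} = - \frac{370467}{412} + 2 i \sqrt{5}$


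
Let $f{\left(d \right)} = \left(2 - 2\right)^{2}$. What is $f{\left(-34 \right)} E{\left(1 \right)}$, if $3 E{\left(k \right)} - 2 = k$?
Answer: $0$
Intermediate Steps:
$E{\left(k \right)} = \frac{2}{3} + \frac{k}{3}$
$f{\left(d \right)} = 0$ ($f{\left(d \right)} = 0^{2} = 0$)
$f{\left(-34 \right)} E{\left(1 \right)} = 0 \left(\frac{2}{3} + \frac{1}{3} \cdot 1\right) = 0 \left(\frac{2}{3} + \frac{1}{3}\right) = 0 \cdot 1 = 0$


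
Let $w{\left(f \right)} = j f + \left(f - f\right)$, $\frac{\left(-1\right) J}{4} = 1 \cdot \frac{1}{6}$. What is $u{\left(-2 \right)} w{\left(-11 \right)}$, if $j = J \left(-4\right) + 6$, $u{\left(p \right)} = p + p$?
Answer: $\frac{1144}{3} \approx 381.33$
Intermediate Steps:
$J = - \frac{2}{3}$ ($J = - 4 \cdot 1 \cdot \frac{1}{6} = \left(-4\right) \frac{1}{6} = - \frac{2}{3} \approx -0.66667$)
$u{\left(p \right)} = 2 p$
$j = \frac{26}{3}$ ($j = \left(- \frac{2}{3}\right) \left(-4\right) + 6 = \frac{8}{3} + 6 = \frac{26}{3} \approx 8.6667$)
$w{\left(f \right)} = \frac{26 f}{3}$ ($w{\left(f \right)} = \frac{26 f}{3} + \left(f - f\right) = \frac{26 f}{3} + 0 = \frac{26 f}{3}$)
$u{\left(-2 \right)} w{\left(-11 \right)} = 2 \left(-2\right) \frac{26}{3} \left(-11\right) = \left(-4\right) \left(- \frac{286}{3}\right) = \frac{1144}{3}$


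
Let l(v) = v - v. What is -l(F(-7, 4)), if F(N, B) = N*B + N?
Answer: 0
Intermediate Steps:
F(N, B) = N + B*N (F(N, B) = B*N + N = N + B*N)
l(v) = 0
-l(F(-7, 4)) = -1*0 = 0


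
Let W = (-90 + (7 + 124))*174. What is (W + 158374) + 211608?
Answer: 377116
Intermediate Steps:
W = 7134 (W = (-90 + 131)*174 = 41*174 = 7134)
(W + 158374) + 211608 = (7134 + 158374) + 211608 = 165508 + 211608 = 377116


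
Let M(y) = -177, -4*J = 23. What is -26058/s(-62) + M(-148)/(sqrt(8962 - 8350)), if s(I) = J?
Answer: 104232/23 - 59*sqrt(17)/34 ≈ 4524.7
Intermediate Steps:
J = -23/4 (J = -1/4*23 = -23/4 ≈ -5.7500)
s(I) = -23/4
-26058/s(-62) + M(-148)/(sqrt(8962 - 8350)) = -26058/(-23/4) - 177/sqrt(8962 - 8350) = -26058*(-4/23) - 177*sqrt(17)/102 = 104232/23 - 177*sqrt(17)/102 = 104232/23 - 59*sqrt(17)/34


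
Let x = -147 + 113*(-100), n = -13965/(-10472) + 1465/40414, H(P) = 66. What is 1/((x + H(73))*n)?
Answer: -2748152/42843034735 ≈ -6.4145e-5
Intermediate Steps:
n = 3764435/2748152 (n = -13965*(-1/10472) + 1465*(1/40414) = 1995/1496 + 1465/40414 = 3764435/2748152 ≈ 1.3698)
x = -11447 (x = -147 - 11300 = -11447)
1/((x + H(73))*n) = 1/((-11447 + 66)*(3764435/2748152)) = (2748152/3764435)/(-11381) = -1/11381*2748152/3764435 = -2748152/42843034735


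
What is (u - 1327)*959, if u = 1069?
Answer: -247422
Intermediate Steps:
(u - 1327)*959 = (1069 - 1327)*959 = -258*959 = -247422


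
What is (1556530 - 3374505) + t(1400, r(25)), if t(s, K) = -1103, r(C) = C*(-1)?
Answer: -1819078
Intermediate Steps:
r(C) = -C
(1556530 - 3374505) + t(1400, r(25)) = (1556530 - 3374505) - 1103 = -1817975 - 1103 = -1819078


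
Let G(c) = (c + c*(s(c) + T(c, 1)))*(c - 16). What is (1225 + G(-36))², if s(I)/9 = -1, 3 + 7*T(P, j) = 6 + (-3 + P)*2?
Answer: 56006535649/49 ≈ 1.1430e+9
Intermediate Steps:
T(P, j) = -3/7 + 2*P/7 (T(P, j) = -3/7 + (6 + (-3 + P)*2)/7 = -3/7 + (6 + (-6 + 2*P))/7 = -3/7 + (2*P)/7 = -3/7 + 2*P/7)
s(I) = -9 (s(I) = 9*(-1) = -9)
G(c) = (-16 + c)*(c + c*(-66/7 + 2*c/7)) (G(c) = (c + c*(-9 + (-3/7 + 2*c/7)))*(c - 16) = (c + c*(-66/7 + 2*c/7))*(-16 + c) = (-16 + c)*(c + c*(-66/7 + 2*c/7)))
(1225 + G(-36))² = (1225 + (⅐)*(-36)*(944 - 91*(-36) + 2*(-36)²))² = (1225 + (⅐)*(-36)*(944 + 3276 + 2*1296))² = (1225 + (⅐)*(-36)*(944 + 3276 + 2592))² = (1225 + (⅐)*(-36)*6812)² = (1225 - 245232/7)² = (-236657/7)² = 56006535649/49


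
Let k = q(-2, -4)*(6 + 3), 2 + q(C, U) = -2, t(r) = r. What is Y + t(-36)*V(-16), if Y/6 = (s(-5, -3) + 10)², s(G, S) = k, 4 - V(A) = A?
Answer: 3336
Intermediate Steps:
V(A) = 4 - A
q(C, U) = -4 (q(C, U) = -2 - 2 = -4)
k = -36 (k = -4*(6 + 3) = -4*9 = -36)
s(G, S) = -36
Y = 4056 (Y = 6*(-36 + 10)² = 6*(-26)² = 6*676 = 4056)
Y + t(-36)*V(-16) = 4056 - 36*(4 - 1*(-16)) = 4056 - 36*(4 + 16) = 4056 - 36*20 = 4056 - 720 = 3336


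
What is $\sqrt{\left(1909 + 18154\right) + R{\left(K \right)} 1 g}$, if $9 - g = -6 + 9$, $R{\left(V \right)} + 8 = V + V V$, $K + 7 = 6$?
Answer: $\sqrt{20015} \approx 141.47$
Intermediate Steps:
$K = -1$ ($K = -7 + 6 = -1$)
$R{\left(V \right)} = -8 + V + V^{2}$ ($R{\left(V \right)} = -8 + \left(V + V V\right) = -8 + \left(V + V^{2}\right) = -8 + V + V^{2}$)
$g = 6$ ($g = 9 - \left(-6 + 9\right) = 9 - 3 = 6$)
$\sqrt{\left(1909 + 18154\right) + R{\left(K \right)} 1 g} = \sqrt{\left(1909 + 18154\right) + \left(-8 - 1 + \left(-1\right)^{2}\right) 1 \cdot 6} = \sqrt{20063 + \left(-8 - 1 + 1\right) 1 \cdot 6} = \sqrt{20063 + \left(-8\right) 1 \cdot 6} = \sqrt{20063 - 48} = \sqrt{20015}$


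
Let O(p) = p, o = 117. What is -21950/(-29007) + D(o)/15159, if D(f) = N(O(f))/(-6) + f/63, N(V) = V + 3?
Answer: 775165487/1026006597 ≈ 0.75552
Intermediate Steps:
N(V) = 3 + V
D(f) = -1/2 - 19*f/126 (D(f) = (3 + f)/(-6) + f/63 = (3 + f)*(-1/6) + f*(1/63) = (-1/2 - f/6) + f/63 = -1/2 - 19*f/126)
-21950/(-29007) + D(o)/15159 = -21950/(-29007) + (-1/2 - 19/126*117)/15159 = -21950*(-1/29007) + (-1/2 - 247/14)*(1/15159) = 21950/29007 - 127/7*1/15159 = 21950/29007 - 127/106113 = 775165487/1026006597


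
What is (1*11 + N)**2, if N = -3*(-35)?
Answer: 13456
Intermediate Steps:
N = 105
(1*11 + N)**2 = (1*11 + 105)**2 = (11 + 105)**2 = 116**2 = 13456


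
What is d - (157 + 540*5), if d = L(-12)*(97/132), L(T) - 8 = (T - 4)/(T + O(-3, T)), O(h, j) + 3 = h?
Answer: -846589/297 ≈ -2850.5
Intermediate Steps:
O(h, j) = -3 + h
L(T) = 8 + (-4 + T)/(-6 + T) (L(T) = 8 + (T - 4)/(T + (-3 - 3)) = 8 + (-4 + T)/(T - 6) = 8 + (-4 + T)/(-6 + T))
d = 1940/297 (d = ((-52 + 9*(-12))/(-6 - 12))*(97/132) = ((-52 - 108)/(-18))*(97*(1/132)) = -1/18*(-160)*(97/132) = (80/9)*(97/132) = 1940/297 ≈ 6.5320)
d - (157 + 540*5) = 1940/297 - (157 + 540*5) = 1940/297 - (157 + 2700) = 1940/297 - 1*2857 = 1940/297 - 2857 = -846589/297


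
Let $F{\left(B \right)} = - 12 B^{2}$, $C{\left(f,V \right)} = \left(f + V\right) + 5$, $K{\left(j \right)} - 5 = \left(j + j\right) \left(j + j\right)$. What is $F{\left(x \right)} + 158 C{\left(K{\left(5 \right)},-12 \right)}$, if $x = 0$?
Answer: $15484$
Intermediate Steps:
$K{\left(j \right)} = 5 + 4 j^{2}$ ($K{\left(j \right)} = 5 + \left(j + j\right) \left(j + j\right) = 5 + 2 j 2 j = 5 + 4 j^{2}$)
$C{\left(f,V \right)} = 5 + V + f$ ($C{\left(f,V \right)} = \left(V + f\right) + 5 = 5 + V + f$)
$F{\left(x \right)} + 158 C{\left(K{\left(5 \right)},-12 \right)} = - 12 \cdot 0^{2} + 158 \left(5 - 12 + \left(5 + 4 \cdot 5^{2}\right)\right) = \left(-12\right) 0 + 158 \left(5 - 12 + \left(5 + 4 \cdot 25\right)\right) = 0 + 158 \left(5 - 12 + \left(5 + 100\right)\right) = 0 + 158 \left(5 - 12 + 105\right) = 0 + 158 \cdot 98 = 0 + 15484 = 15484$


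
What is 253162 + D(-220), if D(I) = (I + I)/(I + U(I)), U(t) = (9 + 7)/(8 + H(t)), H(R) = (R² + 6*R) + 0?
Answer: 163913310278/647459 ≈ 2.5316e+5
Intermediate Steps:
H(R) = R² + 6*R
U(t) = 16/(8 + t*(6 + t)) (U(t) = (9 + 7)/(8 + t*(6 + t)) = 16/(8 + t*(6 + t)))
D(I) = 2*I/(I + 16/(8 + I*(6 + I))) (D(I) = (I + I)/(I + 16/(8 + I*(6 + I))) = (2*I)/(I + 16/(8 + I*(6 + I))) = 2*I/(I + 16/(8 + I*(6 + I))))
253162 + D(-220) = 253162 + 2*(-220)*(8 - 220*(6 - 220))/(16 - 220*(8 - 220*(6 - 220))) = 253162 + 2*(-220)*(8 - 220*(-214))/(16 - 220*(8 - 220*(-214))) = 253162 + 2*(-220)*(8 + 47080)/(16 - 220*(8 + 47080)) = 253162 + 2*(-220)*47088/(16 - 220*47088) = 253162 + 2*(-220)*47088/(16 - 10359360) = 253162 + 2*(-220)*47088/(-10359344) = 253162 + 2*(-220)*(-1/10359344)*47088 = 253162 + 1294920/647459 = 163913310278/647459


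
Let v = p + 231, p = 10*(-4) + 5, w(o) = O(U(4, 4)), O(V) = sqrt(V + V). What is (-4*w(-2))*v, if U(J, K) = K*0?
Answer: 0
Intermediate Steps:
U(J, K) = 0
O(V) = sqrt(2)*sqrt(V) (O(V) = sqrt(2*V) = sqrt(2)*sqrt(V))
w(o) = 0 (w(o) = sqrt(2)*sqrt(0) = sqrt(2)*0 = 0)
p = -35 (p = -40 + 5 = -35)
v = 196 (v = -35 + 231 = 196)
(-4*w(-2))*v = -4*0*196 = 0*196 = 0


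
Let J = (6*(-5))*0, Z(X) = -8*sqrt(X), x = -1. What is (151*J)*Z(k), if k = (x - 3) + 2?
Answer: 0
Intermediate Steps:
k = -2 (k = (-1 - 3) + 2 = -4 + 2 = -2)
J = 0 (J = -30*0 = 0)
(151*J)*Z(k) = (151*0)*(-8*I*sqrt(2)) = 0*(-8*I*sqrt(2)) = 0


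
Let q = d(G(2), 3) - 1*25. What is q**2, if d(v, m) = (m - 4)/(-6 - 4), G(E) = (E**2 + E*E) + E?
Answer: 62001/100 ≈ 620.01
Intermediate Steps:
G(E) = E + 2*E**2 (G(E) = (E**2 + E**2) + E = 2*E**2 + E = E + 2*E**2)
d(v, m) = 2/5 - m/10 (d(v, m) = (-4 + m)/(-10) = (-4 + m)*(-1/10) = 2/5 - m/10)
q = -249/10 (q = (2/5 - 1/10*3) - 1*25 = (2/5 - 3/10) - 25 = 1/10 - 25 = -249/10 ≈ -24.900)
q**2 = (-249/10)**2 = 62001/100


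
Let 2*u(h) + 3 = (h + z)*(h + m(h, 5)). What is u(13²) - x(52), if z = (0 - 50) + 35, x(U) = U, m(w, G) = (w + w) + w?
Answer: 103997/2 ≈ 51999.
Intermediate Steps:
m(w, G) = 3*w (m(w, G) = 2*w + w = 3*w)
z = -15 (z = -50 + 35 = -15)
u(h) = -3/2 + 2*h*(-15 + h) (u(h) = -3/2 + ((h - 15)*(h + 3*h))/2 = -3/2 + ((-15 + h)*(4*h))/2 = -3/2 + (4*h*(-15 + h))/2 = -3/2 + 2*h*(-15 + h))
u(13²) - x(52) = (-3/2 - 30*13² + 2*(13²)²) - 1*52 = (-3/2 - 30*169 + 2*169²) - 52 = (-3/2 - 5070 + 2*28561) - 52 = (-3/2 - 5070 + 57122) - 52 = 104101/2 - 52 = 103997/2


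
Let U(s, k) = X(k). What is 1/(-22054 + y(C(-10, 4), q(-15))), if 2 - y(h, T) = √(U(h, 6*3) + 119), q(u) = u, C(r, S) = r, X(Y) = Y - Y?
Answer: -22052/486290585 + √119/486290585 ≈ -4.5325e-5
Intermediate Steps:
X(Y) = 0
U(s, k) = 0
y(h, T) = 2 - √119 (y(h, T) = 2 - √(0 + 119) = 2 - √119)
1/(-22054 + y(C(-10, 4), q(-15))) = 1/(-22054 + (2 - √119)) = 1/(-22052 - √119)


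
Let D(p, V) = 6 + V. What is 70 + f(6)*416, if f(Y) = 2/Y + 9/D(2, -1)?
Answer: 14362/15 ≈ 957.47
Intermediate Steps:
f(Y) = 9/5 + 2/Y (f(Y) = 2/Y + 9/(6 - 1) = 2/Y + 9/5 = 9/5 + 2/Y)
70 + f(6)*416 = 70 + (9/5 + 2/6)*416 = 70 + (9/5 + 2*(⅙))*416 = 70 + (9/5 + ⅓)*416 = 70 + (32/15)*416 = 70 + 13312/15 = 14362/15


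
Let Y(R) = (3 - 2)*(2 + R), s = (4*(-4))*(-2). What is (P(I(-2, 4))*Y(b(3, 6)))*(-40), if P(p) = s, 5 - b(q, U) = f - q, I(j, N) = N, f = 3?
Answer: -8960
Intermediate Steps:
s = 32 (s = -16*(-2) = 32)
b(q, U) = 2 + q (b(q, U) = 5 - (3 - q) = 5 + (-3 + q) = 2 + q)
Y(R) = 2 + R (Y(R) = 1*(2 + R) = 2 + R)
P(p) = 32
(P(I(-2, 4))*Y(b(3, 6)))*(-40) = (32*(2 + (2 + 3)))*(-40) = (32*(2 + 5))*(-40) = (32*7)*(-40) = 224*(-40) = -8960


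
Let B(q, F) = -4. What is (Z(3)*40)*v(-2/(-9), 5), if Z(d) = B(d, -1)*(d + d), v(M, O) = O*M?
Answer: -3200/3 ≈ -1066.7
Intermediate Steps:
v(M, O) = M*O
Z(d) = -8*d (Z(d) = -4*(d + d) = -8*d)
(Z(3)*40)*v(-2/(-9), 5) = (-8*3*40)*(-2/(-9)*5) = (-24*40)*(-2*(-1/9)*5) = -640*5/3 = -960*10/9 = -3200/3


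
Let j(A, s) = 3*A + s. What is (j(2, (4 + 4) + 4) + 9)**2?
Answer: 729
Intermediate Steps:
j(A, s) = s + 3*A
(j(2, (4 + 4) + 4) + 9)**2 = ((((4 + 4) + 4) + 3*2) + 9)**2 = (((8 + 4) + 6) + 9)**2 = ((12 + 6) + 9)**2 = (18 + 9)**2 = 27**2 = 729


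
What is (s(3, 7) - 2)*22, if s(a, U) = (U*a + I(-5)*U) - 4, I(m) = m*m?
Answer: 4180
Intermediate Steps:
I(m) = m**2
s(a, U) = -4 + 25*U + U*a (s(a, U) = (U*a + (-5)**2*U) - 4 = (U*a + 25*U) - 4 = (25*U + U*a) - 4 = -4 + 25*U + U*a)
(s(3, 7) - 2)*22 = ((-4 + 25*7 + 7*3) - 2)*22 = ((-4 + 175 + 21) - 2)*22 = (192 - 2)*22 = 190*22 = 4180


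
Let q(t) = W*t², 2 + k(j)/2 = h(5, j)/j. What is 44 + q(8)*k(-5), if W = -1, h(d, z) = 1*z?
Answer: 172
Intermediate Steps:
h(d, z) = z
k(j) = -2 (k(j) = -4 + 2*(j/j) = -4 + 2*1 = -4 + 2 = -2)
q(t) = -t²
44 + q(8)*k(-5) = 44 - 1*8²*(-2) = 44 - 1*64*(-2) = 44 - 64*(-2) = 44 + 128 = 172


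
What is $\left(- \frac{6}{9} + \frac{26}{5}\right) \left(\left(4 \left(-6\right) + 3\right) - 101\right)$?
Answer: $- \frac{8296}{15} \approx -553.07$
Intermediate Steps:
$\left(- \frac{6}{9} + \frac{26}{5}\right) \left(\left(4 \left(-6\right) + 3\right) - 101\right) = \left(\left(-6\right) \frac{1}{9} + 26 \cdot \frac{1}{5}\right) \left(\left(-24 + 3\right) - 101\right) = \left(- \frac{2}{3} + \frac{26}{5}\right) \left(-21 - 101\right) = \frac{68}{15} \left(-122\right) = - \frac{8296}{15}$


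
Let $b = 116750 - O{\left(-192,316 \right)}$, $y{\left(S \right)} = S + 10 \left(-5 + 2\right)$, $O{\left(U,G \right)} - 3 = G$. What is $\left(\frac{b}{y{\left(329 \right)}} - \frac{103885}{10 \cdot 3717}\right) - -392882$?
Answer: $\frac{874144087343}{2222766} \approx 3.9327 \cdot 10^{5}$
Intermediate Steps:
$O{\left(U,G \right)} = 3 + G$
$y{\left(S \right)} = -30 + S$ ($y{\left(S \right)} = S + 10 \left(-3\right) = S - 30 = -30 + S$)
$b = 116431$ ($b = 116750 - \left(3 + 316\right) = 116750 - 319 = 116431$)
$\left(\frac{b}{y{\left(329 \right)}} - \frac{103885}{10 \cdot 3717}\right) - -392882 = \left(\frac{116431}{-30 + 329} - \frac{103885}{10 \cdot 3717}\right) - -392882 = \left(\frac{116431}{299} - \frac{103885}{37170}\right) + 392882 = \left(116431 \cdot \frac{1}{299} - \frac{20777}{7434}\right) + 392882 = \left(\frac{116431}{299} - \frac{20777}{7434}\right) + 392882 = \frac{859335731}{2222766} + 392882 = \frac{874144087343}{2222766}$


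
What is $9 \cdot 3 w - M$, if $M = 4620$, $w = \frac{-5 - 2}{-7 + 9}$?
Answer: $- \frac{9429}{2} \approx -4714.5$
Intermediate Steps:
$w = - \frac{7}{2} \approx -3.5$
$9 \cdot 3 w - M = 9 \cdot 3 \left(- \frac{7}{2}\right) - 4620 = 27 \left(- \frac{7}{2}\right) - 4620 = - \frac{189}{2} - 4620 = - \frac{9429}{2}$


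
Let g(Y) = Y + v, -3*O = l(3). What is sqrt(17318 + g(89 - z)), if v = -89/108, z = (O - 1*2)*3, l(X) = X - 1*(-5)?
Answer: sqrt(5644137)/18 ≈ 131.99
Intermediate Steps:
l(X) = 5 + X (l(X) = X + 5 = 5 + X)
O = -8/3 (O = -(5 + 3)/3 = -1/3*8 = -8/3 ≈ -2.6667)
z = -14 (z = (-8/3 - 1*2)*3 = (-8/3 - 2)*3 = -14/3*3 = -14)
v = -89/108 (v = -89*1/108 = -89/108 ≈ -0.82407)
g(Y) = -89/108 + Y (g(Y) = Y - 89/108 = -89/108 + Y)
sqrt(17318 + g(89 - z)) = sqrt(17318 + (-89/108 + (89 - 1*(-14)))) = sqrt(17318 + (-89/108 + (89 + 14))) = sqrt(17318 + (-89/108 + 103)) = sqrt(17318 + 11035/108) = sqrt(1881379/108) = sqrt(5644137)/18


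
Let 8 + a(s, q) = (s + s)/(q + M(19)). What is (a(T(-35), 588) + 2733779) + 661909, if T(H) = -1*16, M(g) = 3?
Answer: 2006846848/591 ≈ 3.3957e+6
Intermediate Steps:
T(H) = -16
a(s, q) = -8 + 2*s/(3 + q) (a(s, q) = -8 + (s + s)/(q + 3) = -8 + (2*s)/(3 + q) = -8 + 2*s/(3 + q))
(a(T(-35), 588) + 2733779) + 661909 = (2*(-12 - 16 - 4*588)/(3 + 588) + 2733779) + 661909 = (2*(-12 - 16 - 2352)/591 + 2733779) + 661909 = (2*(1/591)*(-2380) + 2733779) + 661909 = (-4760/591 + 2733779) + 661909 = 1615658629/591 + 661909 = 2006846848/591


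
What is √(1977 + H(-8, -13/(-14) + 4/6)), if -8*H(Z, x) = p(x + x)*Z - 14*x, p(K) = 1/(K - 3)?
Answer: √285846/12 ≈ 44.554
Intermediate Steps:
p(K) = 1/(-3 + K)
H(Z, x) = 7*x/4 - Z/(8*(-3 + 2*x)) (H(Z, x) = -(Z/(-3 + (x + x)) - 14*x)/8 = -(Z/(-3 + 2*x) - 14*x)/8 = -(-14*x + Z/(-3 + 2*x))/8 = 7*x/4 - Z/(8*(-3 + 2*x)))
√(1977 + H(-8, -13/(-14) + 4/6)) = √(1977 + (-1*(-8) + 14*(-13/(-14) + 4/6)*(-3 + 2*(-13/(-14) + 4/6)))/(8*(-3 + 2*(-13/(-14) + 4/6)))) = √(1977 + (8 + 14*(-13*(-1/14) + 4*(⅙))*(-3 + 2*(-13*(-1/14) + 4*(⅙))))/(8*(-3 + 2*(-13*(-1/14) + 4*(⅙))))) = √(1977 + (8 + 14*(13/14 + ⅔)*(-3 + 2*(13/14 + ⅔)))/(8*(-3 + 2*(13/14 + ⅔)))) = √(1977 + (8 + 14*(67/42)*(-3 + 2*(67/42)))/(8*(-3 + 2*(67/42)))) = √(1977 + (8 + 14*(67/42)*(-3 + 67/21))/(8*(-3 + 67/21))) = √(1977 + (8 + 14*(67/42)*(4/21))/(8*(4/21))) = √(1977 + (⅛)*(21/4)*(8 + 268/63)) = √(1977 + (⅛)*(21/4)*(772/63)) = √(1977 + 193/24) = √(47641/24) = √285846/12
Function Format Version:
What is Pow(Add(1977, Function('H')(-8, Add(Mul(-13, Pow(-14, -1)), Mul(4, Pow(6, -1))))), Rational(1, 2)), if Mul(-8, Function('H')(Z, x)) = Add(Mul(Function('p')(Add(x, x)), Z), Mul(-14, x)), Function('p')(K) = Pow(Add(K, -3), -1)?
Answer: Mul(Rational(1, 12), Pow(285846, Rational(1, 2))) ≈ 44.554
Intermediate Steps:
Function('p')(K) = Pow(Add(-3, K), -1)
Function('H')(Z, x) = Add(Mul(Rational(7, 4), x), Mul(Rational(-1, 8), Z, Pow(Add(-3, Mul(2, x)), -1))) (Function('H')(Z, x) = Mul(Rational(-1, 8), Add(Mul(Pow(Add(-3, Add(x, x)), -1), Z), Mul(-14, x))) = Mul(Rational(-1, 8), Add(Mul(Pow(Add(-3, Mul(2, x)), -1), Z), Mul(-14, x))) = Mul(Rational(-1, 8), Add(Mul(Z, Pow(Add(-3, Mul(2, x)), -1)), Mul(-14, x))) = Mul(Rational(-1, 8), Add(Mul(-14, x), Mul(Z, Pow(Add(-3, Mul(2, x)), -1)))) = Add(Mul(Rational(7, 4), x), Mul(Rational(-1, 8), Z, Pow(Add(-3, Mul(2, x)), -1))))
Pow(Add(1977, Function('H')(-8, Add(Mul(-13, Pow(-14, -1)), Mul(4, Pow(6, -1))))), Rational(1, 2)) = Pow(Add(1977, Mul(Rational(1, 8), Pow(Add(-3, Mul(2, Add(Mul(-13, Pow(-14, -1)), Mul(4, Pow(6, -1))))), -1), Add(Mul(-1, -8), Mul(14, Add(Mul(-13, Pow(-14, -1)), Mul(4, Pow(6, -1))), Add(-3, Mul(2, Add(Mul(-13, Pow(-14, -1)), Mul(4, Pow(6, -1))))))))), Rational(1, 2)) = Pow(Add(1977, Mul(Rational(1, 8), Pow(Add(-3, Mul(2, Add(Mul(-13, Rational(-1, 14)), Mul(4, Rational(1, 6))))), -1), Add(8, Mul(14, Add(Mul(-13, Rational(-1, 14)), Mul(4, Rational(1, 6))), Add(-3, Mul(2, Add(Mul(-13, Rational(-1, 14)), Mul(4, Rational(1, 6))))))))), Rational(1, 2)) = Pow(Add(1977, Mul(Rational(1, 8), Pow(Add(-3, Mul(2, Add(Rational(13, 14), Rational(2, 3)))), -1), Add(8, Mul(14, Add(Rational(13, 14), Rational(2, 3)), Add(-3, Mul(2, Add(Rational(13, 14), Rational(2, 3)))))))), Rational(1, 2)) = Pow(Add(1977, Mul(Rational(1, 8), Pow(Add(-3, Mul(2, Rational(67, 42))), -1), Add(8, Mul(14, Rational(67, 42), Add(-3, Mul(2, Rational(67, 42))))))), Rational(1, 2)) = Pow(Add(1977, Mul(Rational(1, 8), Pow(Add(-3, Rational(67, 21)), -1), Add(8, Mul(14, Rational(67, 42), Add(-3, Rational(67, 21)))))), Rational(1, 2)) = Pow(Add(1977, Mul(Rational(1, 8), Pow(Rational(4, 21), -1), Add(8, Mul(14, Rational(67, 42), Rational(4, 21))))), Rational(1, 2)) = Pow(Add(1977, Mul(Rational(1, 8), Rational(21, 4), Add(8, Rational(268, 63)))), Rational(1, 2)) = Pow(Add(1977, Mul(Rational(1, 8), Rational(21, 4), Rational(772, 63))), Rational(1, 2)) = Pow(Add(1977, Rational(193, 24)), Rational(1, 2)) = Pow(Rational(47641, 24), Rational(1, 2)) = Mul(Rational(1, 12), Pow(285846, Rational(1, 2)))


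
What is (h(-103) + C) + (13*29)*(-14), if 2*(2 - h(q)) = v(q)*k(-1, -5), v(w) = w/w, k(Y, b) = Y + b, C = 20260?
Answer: 14987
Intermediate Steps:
v(w) = 1
h(q) = 5 (h(q) = 2 - (-1 - 5)/2 = 2 - (-6)/2 = 2 - ½*(-6) = 2 + 3 = 5)
(h(-103) + C) + (13*29)*(-14) = (5 + 20260) + (13*29)*(-14) = 20265 + 377*(-14) = 20265 - 5278 = 14987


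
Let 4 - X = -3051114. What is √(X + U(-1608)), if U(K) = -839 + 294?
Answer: √3050573 ≈ 1746.6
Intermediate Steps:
X = 3051118 (X = 4 - 1*(-3051114) = 4 + 3051114 = 3051118)
U(K) = -545
√(X + U(-1608)) = √(3051118 - 545) = √3050573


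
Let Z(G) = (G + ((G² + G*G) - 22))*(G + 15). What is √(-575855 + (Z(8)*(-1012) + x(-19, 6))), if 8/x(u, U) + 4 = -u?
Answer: I*√726596655/15 ≈ 1797.0*I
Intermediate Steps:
Z(G) = (15 + G)*(-22 + G + 2*G²) (Z(G) = (G + ((G² + G²) - 22))*(15 + G) = (G + (2*G² - 22))*(15 + G) = (G + (-22 + 2*G²))*(15 + G) = (-22 + G + 2*G²)*(15 + G) = (15 + G)*(-22 + G + 2*G²))
x(u, U) = 8/(-4 - u)
√(-575855 + (Z(8)*(-1012) + x(-19, 6))) = √(-575855 + ((-330 - 7*8 + 2*8³ + 31*8²)*(-1012) - 8/(4 - 19))) = √(-575855 + ((-330 - 56 + 2*512 + 31*64)*(-1012) - 8/(-15))) = √(-575855 + ((-330 - 56 + 1024 + 1984)*(-1012) - 8*(-1/15))) = √(-575855 + (2622*(-1012) + 8/15)) = √(-575855 + (-2653464 + 8/15)) = √(-575855 - 39801952/15) = √(-48439777/15) = I*√726596655/15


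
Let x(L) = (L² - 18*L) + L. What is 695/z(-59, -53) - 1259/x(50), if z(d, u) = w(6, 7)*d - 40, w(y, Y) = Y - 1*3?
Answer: -83013/25300 ≈ -3.2811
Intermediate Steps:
w(y, Y) = -3 + Y (w(y, Y) = Y - 3 = -3 + Y)
z(d, u) = -40 + 4*d (z(d, u) = (-3 + 7)*d - 40 = 4*d - 40 = -40 + 4*d)
x(L) = L² - 17*L
695/z(-59, -53) - 1259/x(50) = 695/(-40 + 4*(-59)) - 1259*1/(50*(-17 + 50)) = 695/(-40 - 236) - 1259/(50*33) = 695/(-276) - 1259/1650 = 695*(-1/276) - 1259*1/1650 = -695/276 - 1259/1650 = -83013/25300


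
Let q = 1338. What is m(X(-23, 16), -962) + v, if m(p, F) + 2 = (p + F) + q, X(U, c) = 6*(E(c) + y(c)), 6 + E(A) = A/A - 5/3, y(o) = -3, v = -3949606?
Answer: -3949290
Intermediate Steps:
E(A) = -20/3 (E(A) = -6 + (A/A - 5/3) = -6 + (1 - 5*⅓) = -6 + (1 - 5/3) = -6 - ⅔ = -20/3)
X(U, c) = -58 (X(U, c) = 6*(-20/3 - 3) = 6*(-29/3) = -58)
m(p, F) = 1336 + F + p (m(p, F) = -2 + ((p + F) + 1338) = -2 + ((F + p) + 1338) = -2 + (1338 + F + p) = 1336 + F + p)
m(X(-23, 16), -962) + v = (1336 - 962 - 58) - 3949606 = 316 - 3949606 = -3949290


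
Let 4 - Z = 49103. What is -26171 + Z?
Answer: -75270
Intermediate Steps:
Z = -49099 (Z = 4 - 1*49103 = 4 - 49103 = -49099)
-26171 + Z = -26171 - 49099 = -75270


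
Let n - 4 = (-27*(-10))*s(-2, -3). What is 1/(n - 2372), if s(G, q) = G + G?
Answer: -1/3448 ≈ -0.00029002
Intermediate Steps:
s(G, q) = 2*G
n = -1076 (n = 4 + (-27*(-10))*(2*(-2)) = 4 + 270*(-4) = 4 - 1080 = -1076)
1/(n - 2372) = 1/(-1076 - 2372) = 1/(-3448) = -1/3448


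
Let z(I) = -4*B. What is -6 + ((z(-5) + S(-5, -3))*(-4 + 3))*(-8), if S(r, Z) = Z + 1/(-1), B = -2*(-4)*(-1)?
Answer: 218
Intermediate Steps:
B = -8 (B = 8*(-1) = -8)
z(I) = 32 (z(I) = -4*(-8) = 32)
S(r, Z) = -1 + Z (S(r, Z) = Z - 1 = -1 + Z)
-6 + ((z(-5) + S(-5, -3))*(-4 + 3))*(-8) = -6 + ((32 + (-1 - 3))*(-4 + 3))*(-8) = -6 + ((32 - 4)*(-1))*(-8) = -6 + (28*(-1))*(-8) = -6 - 28*(-8) = -6 + 224 = 218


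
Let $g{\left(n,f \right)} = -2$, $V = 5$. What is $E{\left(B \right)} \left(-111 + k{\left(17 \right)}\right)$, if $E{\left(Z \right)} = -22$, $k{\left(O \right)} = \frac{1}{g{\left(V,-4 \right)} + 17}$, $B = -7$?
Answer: $\frac{36608}{15} \approx 2440.5$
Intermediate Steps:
$k{\left(O \right)} = \frac{1}{15}$ ($k{\left(O \right)} = \frac{1}{-2 + 17} = \frac{1}{15}$)
$E{\left(B \right)} \left(-111 + k{\left(17 \right)}\right) = - 22 \left(-111 + \frac{1}{15}\right) = \left(-22\right) \left(- \frac{1664}{15}\right) = \frac{36608}{15}$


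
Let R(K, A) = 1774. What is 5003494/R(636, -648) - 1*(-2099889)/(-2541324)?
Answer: 2118629030495/751384796 ≈ 2819.6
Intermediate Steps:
5003494/R(636, -648) - 1*(-2099889)/(-2541324) = 5003494/1774 - 1*(-2099889)/(-2541324) = 5003494*(1/1774) + 2099889*(-1/2541324) = 2501747/887 - 699963/847108 = 2118629030495/751384796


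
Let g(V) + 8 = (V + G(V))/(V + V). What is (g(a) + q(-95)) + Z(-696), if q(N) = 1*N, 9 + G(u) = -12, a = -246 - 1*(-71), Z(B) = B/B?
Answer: -2536/25 ≈ -101.44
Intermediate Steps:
Z(B) = 1
a = -175 (a = -246 + 71 = -175)
G(u) = -21 (G(u) = -9 - 12 = -21)
q(N) = N
g(V) = -8 + (-21 + V)/(2*V) (g(V) = -8 + (V - 21)/(V + V) = -8 + (-21 + V)/((2*V)) = -8 + (-21 + V)*(1/(2*V)) = -8 + (-21 + V)/(2*V))
(g(a) + q(-95)) + Z(-696) = ((3/2)*(-7 - 5*(-175))/(-175) - 95) + 1 = ((3/2)*(-1/175)*(-7 + 875) - 95) + 1 = ((3/2)*(-1/175)*868 - 95) + 1 = (-186/25 - 95) + 1 = -2561/25 + 1 = -2536/25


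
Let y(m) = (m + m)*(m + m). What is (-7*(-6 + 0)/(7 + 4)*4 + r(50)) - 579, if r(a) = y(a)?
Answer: 103799/11 ≈ 9436.3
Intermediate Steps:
y(m) = 4*m² (y(m) = (2*m)*(2*m) = 4*m²)
r(a) = 4*a²
(-7*(-6 + 0)/(7 + 4)*4 + r(50)) - 579 = (-7*(-6 + 0)/(7 + 4)*4 + 4*50²) - 579 = (-(-42)/11*4 + 4*2500) - 579 = (-(-42)/11*4 + 10000) - 579 = (-7*(-6/11)*4 + 10000) - 579 = ((42/11)*4 + 10000) - 579 = (168/11 + 10000) - 579 = 110168/11 - 579 = 103799/11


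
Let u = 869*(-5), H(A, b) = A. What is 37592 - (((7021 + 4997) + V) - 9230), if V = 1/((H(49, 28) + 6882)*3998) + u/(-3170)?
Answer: 152855127380253/4392056873 ≈ 34803.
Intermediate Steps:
u = -4345
V = 6020027639/4392056873 (V = 1/((49 + 6882)*3998) - 4345/(-3170) = (1/3998)/6931 - 4345*(-1/3170) = (1/6931)*(1/3998) + 869/634 = 1/27710138 + 869/634 = 6020027639/4392056873 ≈ 1.3707)
37592 - (((7021 + 4997) + V) - 9230) = 37592 - (((7021 + 4997) + 6020027639/4392056873) - 9230) = 37592 - ((12018 + 6020027639/4392056873) - 9230) = 37592 - (52789759527353/4392056873 - 9230) = 37592 - 1*12251074589563/4392056873 = 37592 - 12251074589563/4392056873 = 152855127380253/4392056873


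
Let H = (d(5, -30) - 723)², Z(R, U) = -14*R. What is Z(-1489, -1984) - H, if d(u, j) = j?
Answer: -546163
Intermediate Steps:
H = 567009 (H = (-30 - 723)² = (-753)² = 567009)
Z(-1489, -1984) - H = -14*(-1489) - 1*567009 = 20846 - 567009 = -546163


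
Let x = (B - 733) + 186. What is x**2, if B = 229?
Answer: 101124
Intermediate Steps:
x = -318 (x = (229 - 733) + 186 = -504 + 186 = -318)
x**2 = (-318)**2 = 101124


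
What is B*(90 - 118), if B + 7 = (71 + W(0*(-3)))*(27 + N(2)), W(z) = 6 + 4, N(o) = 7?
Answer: -76916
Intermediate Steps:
W(z) = 10
B = 2747 (B = -7 + (71 + 10)*(27 + 7) = -7 + 81*34 = -7 + 2754 = 2747)
B*(90 - 118) = 2747*(90 - 118) = 2747*(-28) = -76916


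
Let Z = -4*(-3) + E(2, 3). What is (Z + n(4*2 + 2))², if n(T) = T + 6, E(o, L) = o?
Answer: 900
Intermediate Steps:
n(T) = 6 + T
Z = 14 (Z = -4*(-3) + 2 = 12 + 2 = 14)
(Z + n(4*2 + 2))² = (14 + (6 + (4*2 + 2)))² = (14 + (6 + (8 + 2)))² = (14 + (6 + 10))² = (14 + 16)² = 30² = 900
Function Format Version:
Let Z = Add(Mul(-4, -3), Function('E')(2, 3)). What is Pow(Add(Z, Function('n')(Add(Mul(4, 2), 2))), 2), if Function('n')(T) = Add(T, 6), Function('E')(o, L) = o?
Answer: 900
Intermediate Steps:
Function('n')(T) = Add(6, T)
Z = 14 (Z = Add(Mul(-4, -3), 2) = Add(12, 2) = 14)
Pow(Add(Z, Function('n')(Add(Mul(4, 2), 2))), 2) = Pow(Add(14, Add(6, Add(Mul(4, 2), 2))), 2) = Pow(Add(14, Add(6, Add(8, 2))), 2) = Pow(Add(14, Add(6, 10)), 2) = Pow(Add(14, 16), 2) = Pow(30, 2) = 900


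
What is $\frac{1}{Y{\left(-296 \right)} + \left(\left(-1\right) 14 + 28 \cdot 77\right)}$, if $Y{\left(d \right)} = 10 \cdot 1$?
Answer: $\frac{1}{2152} \approx 0.00046468$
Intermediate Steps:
$Y{\left(d \right)} = 10$
$\frac{1}{Y{\left(-296 \right)} + \left(\left(-1\right) 14 + 28 \cdot 77\right)} = \frac{1}{10 + \left(\left(-1\right) 14 + 28 \cdot 77\right)} = \frac{1}{10 + \left(-14 + 2156\right)} = \frac{1}{10 + 2142} = \frac{1}{2152}$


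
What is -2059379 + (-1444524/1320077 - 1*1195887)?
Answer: -4297203220006/1320077 ≈ -3.2553e+6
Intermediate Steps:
-2059379 + (-1444524/1320077 - 1*1195887) = -2059379 + (-1444524*1/1320077 - 1195887) = -2059379 + (-1444524/1320077 - 1195887) = -2059379 - 1578664367823/1320077 = -4297203220006/1320077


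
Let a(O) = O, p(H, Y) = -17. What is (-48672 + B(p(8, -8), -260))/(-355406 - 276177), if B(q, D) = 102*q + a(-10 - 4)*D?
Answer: 46766/631583 ≈ 0.074046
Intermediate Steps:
B(q, D) = -14*D + 102*q (B(q, D) = 102*q + (-10 - 4)*D = 102*q - 14*D = -14*D + 102*q)
(-48672 + B(p(8, -8), -260))/(-355406 - 276177) = (-48672 + (-14*(-260) + 102*(-17)))/(-355406 - 276177) = (-48672 + (3640 - 1734))/(-631583) = (-48672 + 1906)*(-1/631583) = -46766*(-1/631583) = 46766/631583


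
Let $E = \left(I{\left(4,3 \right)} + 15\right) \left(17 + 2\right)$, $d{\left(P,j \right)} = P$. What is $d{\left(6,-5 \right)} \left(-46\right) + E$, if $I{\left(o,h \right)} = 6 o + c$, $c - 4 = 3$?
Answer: $598$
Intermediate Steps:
$c = 7$ ($c = 4 + 3 = 7$)
$I{\left(o,h \right)} = 7 + 6 o$ ($I{\left(o,h \right)} = 6 o + 7 = 7 + 6 o$)
$E = 874$ ($E = \left(\left(7 + 6 \cdot 4\right) + 15\right) \left(17 + 2\right) = \left(\left(7 + 24\right) + 15\right) 19 = \left(31 + 15\right) 19 = 46 \cdot 19 = 874$)
$d{\left(6,-5 \right)} \left(-46\right) + E = 6 \left(-46\right) + 874 = -276 + 874 = 598$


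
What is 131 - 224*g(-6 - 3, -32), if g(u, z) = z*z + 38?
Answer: -237757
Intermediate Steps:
g(u, z) = 38 + z² (g(u, z) = z² + 38 = 38 + z²)
131 - 224*g(-6 - 3, -32) = 131 - 224*(38 + (-32)²) = 131 - 224*(38 + 1024) = 131 - 224*1062 = 131 - 237888 = -237757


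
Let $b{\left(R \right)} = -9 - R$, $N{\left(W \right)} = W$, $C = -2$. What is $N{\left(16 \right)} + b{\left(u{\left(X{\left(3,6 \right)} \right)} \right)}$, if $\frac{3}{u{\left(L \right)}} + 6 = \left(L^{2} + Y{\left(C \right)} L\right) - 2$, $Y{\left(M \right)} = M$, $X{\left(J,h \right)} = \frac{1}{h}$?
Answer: $\frac{2201}{299} \approx 7.3612$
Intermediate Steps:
$u{\left(L \right)} = \frac{3}{-8 + L^{2} - 2 L}$ ($u{\left(L \right)} = \frac{3}{-6 - \left(2 - L^{2} + 2 L\right)} = \frac{3}{-8 + L^{2} - 2 L}$)
$N{\left(16 \right)} + b{\left(u{\left(X{\left(3,6 \right)} \right)} \right)} = 16 - \left(9 + \frac{3}{-8 + \left(\frac{1}{6}\right)^{2} - \frac{2}{6}}\right) = 16 - \left(9 + \frac{3}{-8 + \left(\frac{1}{6}\right)^{2} - \frac{1}{3}}\right) = 16 - \left(9 + \frac{3}{-8 + \frac{1}{36} - \frac{1}{3}}\right) = 16 - \left(9 + \frac{3}{- \frac{299}{36}}\right) = 16 - \left(9 + 3 \left(- \frac{36}{299}\right)\right) = 16 - \frac{2583}{299} = \frac{2201}{299}$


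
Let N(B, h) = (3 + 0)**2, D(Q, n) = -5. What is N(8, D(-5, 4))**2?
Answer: 81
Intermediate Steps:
N(B, h) = 9 (N(B, h) = 3**2 = 9)
N(8, D(-5, 4))**2 = 9**2 = 81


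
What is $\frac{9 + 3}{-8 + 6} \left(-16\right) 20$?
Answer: $1920$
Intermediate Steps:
$\frac{9 + 3}{-8 + 6} \left(-16\right) 20 = \frac{12}{-2} \left(-16\right) 20 = 12 \left(- \frac{1}{2}\right) \left(-16\right) 20 = \left(-6\right) \left(-16\right) 20 = 96 \cdot 20 = 1920$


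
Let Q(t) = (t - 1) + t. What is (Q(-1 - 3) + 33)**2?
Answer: 576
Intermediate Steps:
Q(t) = -1 + 2*t (Q(t) = (-1 + t) + t = -1 + 2*t)
(Q(-1 - 3) + 33)**2 = ((-1 + 2*(-1 - 3)) + 33)**2 = ((-1 + 2*(-4)) + 33)**2 = ((-1 - 8) + 33)**2 = (-9 + 33)**2 = 24**2 = 576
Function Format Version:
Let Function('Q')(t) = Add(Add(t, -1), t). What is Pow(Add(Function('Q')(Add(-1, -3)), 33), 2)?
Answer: 576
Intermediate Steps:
Function('Q')(t) = Add(-1, Mul(2, t)) (Function('Q')(t) = Add(Add(-1, t), t) = Add(-1, Mul(2, t)))
Pow(Add(Function('Q')(Add(-1, -3)), 33), 2) = Pow(Add(Add(-1, Mul(2, Add(-1, -3))), 33), 2) = Pow(Add(Add(-1, Mul(2, -4)), 33), 2) = Pow(Add(Add(-1, -8), 33), 2) = Pow(Add(-9, 33), 2) = Pow(24, 2) = 576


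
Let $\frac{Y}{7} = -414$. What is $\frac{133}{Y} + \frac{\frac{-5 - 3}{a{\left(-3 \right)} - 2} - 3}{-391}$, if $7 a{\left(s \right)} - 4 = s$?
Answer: $- \frac{265}{5382} \approx -0.049238$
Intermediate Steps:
$Y = -2898$ ($Y = 7 \left(-414\right) = -2898$)
$a{\left(s \right)} = \frac{4}{7} + \frac{s}{7}$
$\frac{133}{Y} + \frac{\frac{-5 - 3}{a{\left(-3 \right)} - 2} - 3}{-391} = \frac{133}{-2898} + \frac{\frac{-5 - 3}{\left(\frac{4}{7} + \frac{1}{7} \left(-3\right)\right) - 2} - 3}{-391} = 133 \left(- \frac{1}{2898}\right) + \left(- \frac{8}{\left(\frac{4}{7} - \frac{3}{7}\right) - 2} - 3\right) \left(- \frac{1}{391}\right) = - \frac{19}{414} + \left(- \frac{8}{\frac{1}{7} - 2} - 3\right) \left(- \frac{1}{391}\right) = - \frac{19}{414} + \left(- \frac{8}{- \frac{13}{7}} - 3\right) \left(- \frac{1}{391}\right) = - \frac{19}{414} + \left(\left(-8\right) \left(- \frac{7}{13}\right) - 3\right) \left(- \frac{1}{391}\right) = - \frac{19}{414} + \left(\frac{56}{13} - 3\right) \left(- \frac{1}{391}\right) = - \frac{19}{414} + \frac{17}{13} \left(- \frac{1}{391}\right) = - \frac{19}{414} - \frac{1}{299} = - \frac{265}{5382}$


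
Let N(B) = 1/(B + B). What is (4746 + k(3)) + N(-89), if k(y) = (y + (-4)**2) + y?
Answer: 848703/178 ≈ 4768.0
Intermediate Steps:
N(B) = 1/(2*B)
k(y) = 16 + 2*y (k(y) = (y + 16) + y = (16 + y) + y = 16 + 2*y)
(4746 + k(3)) + N(-89) = (4746 + (16 + 2*3)) + (1/2)/(-89) = (4746 + (16 + 6)) + (1/2)*(-1/89) = (4746 + 22) - 1/178 = 4768 - 1/178 = 848703/178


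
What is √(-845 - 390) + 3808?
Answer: 3808 + I*√1235 ≈ 3808.0 + 35.143*I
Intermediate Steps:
√(-845 - 390) + 3808 = √(-1235) + 3808 = I*√1235 + 3808 = 3808 + I*√1235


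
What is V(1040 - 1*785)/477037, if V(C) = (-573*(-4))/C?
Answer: 764/40548145 ≈ 1.8842e-5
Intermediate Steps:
V(C) = 2292/C
V(1040 - 1*785)/477037 = (2292/(1040 - 1*785))/477037 = (2292/(1040 - 785))*(1/477037) = (2292/255)*(1/477037) = (2292*(1/255))*(1/477037) = (764/85)*(1/477037) = 764/40548145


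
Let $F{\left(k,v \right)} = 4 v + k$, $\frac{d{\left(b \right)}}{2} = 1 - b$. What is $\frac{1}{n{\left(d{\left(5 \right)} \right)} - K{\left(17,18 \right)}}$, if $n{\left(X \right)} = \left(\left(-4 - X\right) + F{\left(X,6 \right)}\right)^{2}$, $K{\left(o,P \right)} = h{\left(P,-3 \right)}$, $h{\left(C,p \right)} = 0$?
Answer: $\frac{1}{400} \approx 0.0025$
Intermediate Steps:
$K{\left(o,P \right)} = 0$
$d{\left(b \right)} = 2 - 2 b$ ($d{\left(b \right)} = 2 \left(1 - b\right) = 2 - 2 b$)
$F{\left(k,v \right)} = k + 4 v$
$n{\left(X \right)} = 400$ ($n{\left(X \right)} = \left(\left(-4 - X\right) + \left(X + 4 \cdot 6\right)\right)^{2} = \left(\left(-4 - X\right) + \left(X + 24\right)\right)^{2} = \left(\left(-4 - X\right) + \left(24 + X\right)\right)^{2} = 20^{2} = 400$)
$\frac{1}{n{\left(d{\left(5 \right)} \right)} - K{\left(17,18 \right)}} = \frac{1}{400 - 0} = \frac{1}{400 + 0} = \frac{1}{400}$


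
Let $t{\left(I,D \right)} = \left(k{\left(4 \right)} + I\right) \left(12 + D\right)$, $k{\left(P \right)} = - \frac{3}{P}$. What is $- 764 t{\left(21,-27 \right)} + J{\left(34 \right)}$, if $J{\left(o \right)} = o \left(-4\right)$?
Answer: $231929$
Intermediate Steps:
$J{\left(o \right)} = - 4 o$
$t{\left(I,D \right)} = \left(12 + D\right) \left(- \frac{3}{4} + I\right)$ ($t{\left(I,D \right)} = \left(- \frac{3}{4} + I\right) \left(12 + D\right) = \left(12 + D\right) \left(- \frac{3}{4} + I\right)$)
$- 764 t{\left(21,-27 \right)} + J{\left(34 \right)} = - 764 \left(-9 + 12 \cdot 21 - - \frac{81}{4} - 567\right) - 136 = - 764 \left(-9 + 252 + \frac{81}{4} - 567\right) - 136 = \left(-764\right) \left(- \frac{1215}{4}\right) - 136 = 232065 - 136 = 231929$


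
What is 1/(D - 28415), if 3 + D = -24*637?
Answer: -1/43706 ≈ -2.2880e-5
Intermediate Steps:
D = -15291 (D = -3 - 24*637 = -3 - 15288 = -15291)
1/(D - 28415) = 1/(-15291 - 28415) = 1/(-43706) = -1/43706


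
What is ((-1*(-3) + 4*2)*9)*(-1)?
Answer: -99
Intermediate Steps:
((-1*(-3) + 4*2)*9)*(-1) = ((3 + 8)*9)*(-1) = (11*9)*(-1) = 99*(-1) = -99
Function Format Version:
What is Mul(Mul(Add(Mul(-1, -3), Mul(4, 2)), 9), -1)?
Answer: -99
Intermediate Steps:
Mul(Mul(Add(Mul(-1, -3), Mul(4, 2)), 9), -1) = Mul(Mul(Add(3, 8), 9), -1) = Mul(Mul(11, 9), -1) = Mul(99, -1) = -99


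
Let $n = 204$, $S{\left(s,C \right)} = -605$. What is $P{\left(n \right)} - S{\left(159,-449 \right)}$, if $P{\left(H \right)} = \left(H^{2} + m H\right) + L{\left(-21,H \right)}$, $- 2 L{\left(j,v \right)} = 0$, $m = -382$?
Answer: $-35707$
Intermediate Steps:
$L{\left(j,v \right)} = 0$ ($L{\left(j,v \right)} = \left(- \frac{1}{2}\right) 0 = 0$)
$P{\left(H \right)} = H^{2} - 382 H$ ($P{\left(H \right)} = \left(H^{2} - 382 H\right) + 0 = H^{2} - 382 H$)
$P{\left(n \right)} - S{\left(159,-449 \right)} = 204 \left(-382 + 204\right) - -605 = 204 \left(-178\right) + 605 = -36312 + 605 = -35707$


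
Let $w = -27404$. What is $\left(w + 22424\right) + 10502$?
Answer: $5522$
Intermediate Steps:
$\left(w + 22424\right) + 10502 = \left(-27404 + 22424\right) + 10502 = -4980 + 10502 = 5522$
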